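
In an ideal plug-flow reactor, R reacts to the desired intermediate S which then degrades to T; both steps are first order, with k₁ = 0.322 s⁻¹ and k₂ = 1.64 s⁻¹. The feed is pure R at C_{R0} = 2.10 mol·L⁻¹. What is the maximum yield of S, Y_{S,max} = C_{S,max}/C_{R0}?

At the optimum, C_{S,max}/C_{R0} = (k₁/k₂)^[k₂/(k₂−k₁)].
= (0.322/1.64)^(1.64/(1.64−0.322)) = (0.1963)^(1.244) = 0.1319.

0.132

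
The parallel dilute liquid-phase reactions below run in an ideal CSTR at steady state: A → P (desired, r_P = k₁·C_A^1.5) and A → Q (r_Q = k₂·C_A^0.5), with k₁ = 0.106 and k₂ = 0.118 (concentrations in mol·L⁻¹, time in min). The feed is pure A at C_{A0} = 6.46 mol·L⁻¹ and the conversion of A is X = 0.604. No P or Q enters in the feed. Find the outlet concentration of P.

Exit C_A = C_{A0}(1−X) = 6.46×0.396 = 2.558 mol·L⁻¹.
A CSTR operates uniformly at the exit composition, giving r_P = 0.4337 and r_Q = 0.1887 (each k·C_A^n at C_A = 2.558).
Fraction of consumed A going to P: r_P/(r_P+r_Q) = 0.6968.
C_P = 0.6968·C_{A0}·X = 0.6968×6.46×0.604 = 2.72 mol·L⁻¹.

2.72 mol·L⁻¹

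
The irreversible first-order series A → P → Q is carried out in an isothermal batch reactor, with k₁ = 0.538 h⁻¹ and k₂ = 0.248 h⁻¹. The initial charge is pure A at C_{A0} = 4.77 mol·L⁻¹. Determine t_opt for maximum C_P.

2.67 h

For first-order series the maximum of C_P occurs at t_opt = ln(k₂/k₁)/(k₂−k₁).
= ln(0.248/0.538)/(0.248−0.538) = ln(0.4610)/-0.2900 = -0.7744/-0.2900 = 2.67 h.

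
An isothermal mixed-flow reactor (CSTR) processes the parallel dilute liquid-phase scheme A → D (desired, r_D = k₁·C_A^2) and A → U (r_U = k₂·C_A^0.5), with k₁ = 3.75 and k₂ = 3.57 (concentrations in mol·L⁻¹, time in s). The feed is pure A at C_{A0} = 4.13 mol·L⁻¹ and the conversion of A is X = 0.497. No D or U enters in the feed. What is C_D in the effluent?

1.56 mol·L⁻¹

Exit C_A = C_{A0}(1−X) = 4.13×0.503 = 2.077 mol·L⁻¹.
A CSTR operates uniformly at the exit composition, giving r_D = 16.18 and r_U = 5.145 (each k·C_A^n at C_A = 2.077).
Fraction of consumed A going to D: r_D/(r_D+r_U) = 0.7588.
C_D = 0.7588·C_{A0}·X = 0.7588×4.13×0.497 = 1.56 mol·L⁻¹.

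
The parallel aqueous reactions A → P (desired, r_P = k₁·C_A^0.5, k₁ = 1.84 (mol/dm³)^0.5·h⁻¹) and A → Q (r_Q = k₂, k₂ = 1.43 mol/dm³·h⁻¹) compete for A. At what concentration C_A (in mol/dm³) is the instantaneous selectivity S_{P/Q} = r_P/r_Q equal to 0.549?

S_{P/Q} = (k₁/k₂)·C_A^0.5 ⇒ C_A = (S·k₂/k₁)^(2).
= (0.549×1.43/1.84)^(2) = (0.4267)^(2) = 0.182 mol/dm³.

0.182 mol/dm³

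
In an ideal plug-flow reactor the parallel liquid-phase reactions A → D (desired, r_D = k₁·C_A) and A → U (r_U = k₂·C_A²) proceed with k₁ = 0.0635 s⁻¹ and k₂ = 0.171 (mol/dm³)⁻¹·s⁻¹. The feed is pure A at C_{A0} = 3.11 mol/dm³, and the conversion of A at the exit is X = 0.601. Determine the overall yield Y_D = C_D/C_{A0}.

C_A = C_{A0}(1−X) = 1.241 mol/dm³.
Along a PFR/batch, dC_D/dC_A = −r_D/(r_D+r_U) = −k₁/(k₁+k₂·C_A).
Integrating from C_{A0} to C_A: C_D = (0.0635/0.171)·ln[(0.0635+0.171·3.11)/(0.0635+0.171·1.24)] = 0.3713·ln(0.5953/0.2757) = 0.2859 mol/dm³.
Y_D = C_D/C_{A0} = 0.2859/3.11 = 0.0919.

0.0919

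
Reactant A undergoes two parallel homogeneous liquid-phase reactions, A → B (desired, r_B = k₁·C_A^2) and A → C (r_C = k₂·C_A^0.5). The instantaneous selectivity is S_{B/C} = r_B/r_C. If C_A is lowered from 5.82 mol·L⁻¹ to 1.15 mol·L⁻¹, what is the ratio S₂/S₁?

S_{B/C} = (k₁/k₂)·C_A^1.5, so S₂/S₁ = (C_{A,2}/C_{A,1})^1.5.
= (1.15/5.82)^1.5 = (0.1976)^1.5 = 0.0878.

0.0878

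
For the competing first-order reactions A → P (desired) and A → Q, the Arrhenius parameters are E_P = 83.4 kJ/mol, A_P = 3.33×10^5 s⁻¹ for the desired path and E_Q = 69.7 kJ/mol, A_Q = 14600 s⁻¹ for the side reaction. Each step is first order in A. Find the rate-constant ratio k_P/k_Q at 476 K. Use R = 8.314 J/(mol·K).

0.716

Since both paths have the same order in A, the concentration cancels and S_{P/Q} = k_P/k_Q = (A_P/A_Q)·exp[(E_Q−E_P)/(RT)].
(E_Q−E_P)/(RT) = (69.7−83.4)×10³/(8.314×476) = -13700/3957 = -3.462.
k_P/k_Q = (3.33×10^5/14600)·exp(-3.462) = 22.81 × 0.03137 = 0.716.
Since E_P > E_Q, raising the temperature improves selectivity toward P.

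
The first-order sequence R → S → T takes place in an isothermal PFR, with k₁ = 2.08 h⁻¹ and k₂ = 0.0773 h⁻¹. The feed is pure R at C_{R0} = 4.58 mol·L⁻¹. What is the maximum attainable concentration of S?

4.03 mol·L⁻¹

For a first-order series the maximum intermediate yield is C_{S,max}/C_{R0} = (k₁/k₂)^[k₂/(k₂−k₁)].
= (2.08/0.0773)^(0.0773/(0.0773−2.08)) = (26.91)^(-0.03860) = 0.8807.
C_{S,max} = 0.8807×4.58 = 4.03 mol·L⁻¹.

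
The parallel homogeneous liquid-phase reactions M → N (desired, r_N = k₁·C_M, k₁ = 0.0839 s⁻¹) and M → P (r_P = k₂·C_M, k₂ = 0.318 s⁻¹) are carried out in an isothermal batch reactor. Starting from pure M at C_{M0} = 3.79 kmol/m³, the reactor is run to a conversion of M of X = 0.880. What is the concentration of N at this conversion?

0.696 kmol/m³

C_M = C_{M0}(1−X) = 0.4548 kmol/m³.
Both paths are first order in M, so the instantaneous fraction to N is constant: dC_N/d(−C_M) = k₁/(k₁+k₂) = 0.2088.
C_N = 0.2088·(C_{M0}−C_M) = 0.2088×3.335 = 0.696 kmol/m³.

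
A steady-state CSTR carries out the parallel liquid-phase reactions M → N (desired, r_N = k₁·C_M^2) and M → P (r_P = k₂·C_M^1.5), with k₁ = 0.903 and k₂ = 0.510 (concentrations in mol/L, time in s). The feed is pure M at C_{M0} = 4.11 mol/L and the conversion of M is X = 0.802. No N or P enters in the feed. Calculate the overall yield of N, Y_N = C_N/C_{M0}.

Exit C_M = C_{M0}(1−X) = 4.11×0.198 = 0.8138 mol/L.
Rates in a CSTR are evaluated at the outlet concentration: r_N = 0.903×0.8138^2 = 0.5980, r_P = 0.510×0.8138^1.5 = 0.3744.
Fraction of consumed M going to N: r_N/(r_N+r_P) = 0.6150.
C_N = 0.6150·C_{M0}·X = 0.6150×4.11×0.802 = 2.03 mol/L; Y_N = C_N/C_{M0} = 0.493.

0.493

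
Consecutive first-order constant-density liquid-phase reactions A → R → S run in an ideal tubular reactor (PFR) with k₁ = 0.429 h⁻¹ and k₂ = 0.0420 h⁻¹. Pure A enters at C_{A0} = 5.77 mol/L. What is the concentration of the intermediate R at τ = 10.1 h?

4.10 mol/L

The intermediate concentration in a first-order A→B→C sequence is C_R = k₁C_{A0}(e^(−k₁τ) − e^(−k₂τ))/(k₂−k₁).
e^(−k₁τ) = e^(−0.429×10.1) = e^(−4.333) = 0.01313; e^(−k₂τ) = e^(−0.4242) = 0.6543.
C_R = 0.429×5.77/(0.0420−0.429) × (0.01313−0.6543) = (-6.396)×(-0.6412) = 4.101 mol/L.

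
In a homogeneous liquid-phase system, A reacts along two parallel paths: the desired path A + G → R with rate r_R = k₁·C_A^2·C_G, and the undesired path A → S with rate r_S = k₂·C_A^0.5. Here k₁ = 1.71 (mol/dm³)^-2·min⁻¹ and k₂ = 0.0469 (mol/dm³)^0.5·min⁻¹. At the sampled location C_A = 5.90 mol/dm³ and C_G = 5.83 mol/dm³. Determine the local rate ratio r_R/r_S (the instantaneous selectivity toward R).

3046

S_{R/S} = r_R/r_S = (k₁·C_A^2·C_G)/(k₂·C_A^0.5) = (k₁/k₂)·C_A^1.5·C_G.
= (1.71×5.900^2×5.830) / (0.0469×5.900^0.5) = 347.0/0.1139 = 3046.
Since the desired path is higher order in A, keeping C_A high (PFR or concentrated feed) favours R.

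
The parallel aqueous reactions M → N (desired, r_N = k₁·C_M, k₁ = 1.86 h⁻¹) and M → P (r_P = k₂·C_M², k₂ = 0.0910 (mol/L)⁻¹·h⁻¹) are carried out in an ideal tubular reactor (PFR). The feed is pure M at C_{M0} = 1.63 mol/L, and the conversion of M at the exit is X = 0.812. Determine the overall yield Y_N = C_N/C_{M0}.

C_M = C_{M0}(1−X) = 0.3064 mol/L.
Along a PFR/batch, dC_N/dC_M = −r_N/(r_N+r_P) = −k₁/(k₁+k₂·C_M).
Integrating from C_{M0} to C_M: C_N = (1.86/0.0910)·ln[(1.86+0.0910·1.63)/(1.86+0.0910·0.306)] = 20.44·ln(2.008/1.888) = 1.264 mol/L.
Y_N = C_N/C_{M0} = 1.264/1.63 = 0.776.

0.776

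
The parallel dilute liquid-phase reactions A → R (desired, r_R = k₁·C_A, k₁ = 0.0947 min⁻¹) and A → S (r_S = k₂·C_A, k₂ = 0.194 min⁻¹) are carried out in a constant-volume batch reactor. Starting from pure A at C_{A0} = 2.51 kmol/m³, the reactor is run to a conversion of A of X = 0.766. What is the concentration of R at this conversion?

C_A = C_{A0}(1−X) = 0.5873 kmol/m³.
Both paths are first order in A, so the instantaneous fraction to R is constant: dC_R/d(−C_A) = k₁/(k₁+k₂) = 0.3280.
C_R = 0.3280·(C_{A0}−C_A) = 0.3280×1.923 = 0.631 kmol/m³.

0.631 kmol/m³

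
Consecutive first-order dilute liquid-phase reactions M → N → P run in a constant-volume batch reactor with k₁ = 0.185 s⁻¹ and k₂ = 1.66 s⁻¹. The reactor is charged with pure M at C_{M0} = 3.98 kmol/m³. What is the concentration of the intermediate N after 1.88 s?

For first-order series with pure M initially, C_N(t) = k₁C_{M0}/(k₂−k₁)·(e^(−k₁t) − e^(−k₂t)).
e^(−k₁t) = e^(−0.185×1.88) = e^(−0.3478) = 0.7062; e^(−k₂t) = e^(−3.121) = 0.04412.
C_N = 0.185×3.98/(1.66−0.185) × (0.7062−0.04412) = 0.4992×0.6621 = 0.3305 kmol/m³.

0.331 kmol/m³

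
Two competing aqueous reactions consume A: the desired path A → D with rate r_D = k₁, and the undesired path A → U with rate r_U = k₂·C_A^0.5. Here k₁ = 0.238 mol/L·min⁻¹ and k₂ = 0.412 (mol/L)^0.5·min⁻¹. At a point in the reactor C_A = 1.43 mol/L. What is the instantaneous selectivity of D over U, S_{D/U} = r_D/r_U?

0.483

S_{D/U} = r_D/r_U = (k₁)/(k₂·C_A^0.5) = (k₁/k₂)·C_A^-0.5.
= (0.238) / (0.412×1.430^0.5) = 0.2380/0.4927 = 0.483.
The undesired path is higher order in A, so low C_A (CSTR or dilute feed) favours D.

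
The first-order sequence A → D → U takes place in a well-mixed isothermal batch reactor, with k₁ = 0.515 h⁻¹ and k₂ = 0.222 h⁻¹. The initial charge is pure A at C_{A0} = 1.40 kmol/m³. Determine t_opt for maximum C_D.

2.87 h

For first-order series the maximum of C_D occurs at t_opt = ln(k₂/k₁)/(k₂−k₁).
= ln(0.222/0.515)/(0.222−0.515) = ln(0.4311)/-0.2930 = -0.8415/-0.2930 = 2.87 h.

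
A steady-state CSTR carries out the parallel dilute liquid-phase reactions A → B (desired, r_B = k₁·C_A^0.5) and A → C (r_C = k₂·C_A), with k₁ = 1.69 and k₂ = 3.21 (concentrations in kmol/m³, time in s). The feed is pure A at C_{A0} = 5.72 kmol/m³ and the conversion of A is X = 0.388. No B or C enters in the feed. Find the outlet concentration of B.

Exit C_A = C_{A0}(1−X) = 5.72×0.612 = 3.501 kmol/m³.
In a CSTR the entire volume is at exit conditions, so r_B = 1.69×3.501^0.5 = 3.162 and r_C = 3.21×3.501 = 11.24.
Fraction of consumed A going to B: r_B/(r_B+r_C) = 0.2196.
C_B = 0.2196·C_{A0}·X = 0.2196×5.72×0.388 = 0.487 kmol/m³.

0.487 kmol/m³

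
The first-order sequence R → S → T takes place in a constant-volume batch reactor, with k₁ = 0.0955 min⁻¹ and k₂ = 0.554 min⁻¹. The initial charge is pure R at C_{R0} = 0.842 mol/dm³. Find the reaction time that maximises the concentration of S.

Setting dC_S/dt = 0 gives t_opt = ln(k₂/k₁)/(k₂−k₁).
= ln(0.554/0.0955)/(0.554−0.0955) = ln(5.801)/0.4585 = 1.758/0.4585 = 3.83 min.

3.83 min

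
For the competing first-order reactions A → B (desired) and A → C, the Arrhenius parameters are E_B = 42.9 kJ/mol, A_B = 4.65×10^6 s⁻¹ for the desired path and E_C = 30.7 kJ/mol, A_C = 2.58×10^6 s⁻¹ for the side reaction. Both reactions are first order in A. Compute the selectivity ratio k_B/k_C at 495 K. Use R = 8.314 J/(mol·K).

0.0930

With equal orders, S_{B/C} = k_B/k_C = (A_B/A_C)·exp[(E_C−E_B)/(RT)].
(E_C−E_B)/(RT) = (30.7−42.9)×10³/(8.314×495) = -12200/4115 = -2.964.
k_B/k_C = (4.65×10^6/2.58×10^6)·exp(-2.964) = 1.802 × 0.05159 = 0.0930.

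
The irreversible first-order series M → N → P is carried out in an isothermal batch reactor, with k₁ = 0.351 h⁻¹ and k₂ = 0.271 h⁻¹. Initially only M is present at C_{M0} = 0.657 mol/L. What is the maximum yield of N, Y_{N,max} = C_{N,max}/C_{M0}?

0.416

At the optimum, C_{N,max}/C_{M0} = (k₁/k₂)^[k₂/(k₂−k₁)].
= (0.351/0.271)^(0.271/(0.271−0.351)) = (1.295)^(-3.388) = 0.4163.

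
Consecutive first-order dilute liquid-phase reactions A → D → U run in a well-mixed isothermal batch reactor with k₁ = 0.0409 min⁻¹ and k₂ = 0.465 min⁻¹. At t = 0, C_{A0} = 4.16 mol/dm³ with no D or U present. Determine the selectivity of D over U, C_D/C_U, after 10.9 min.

The intermediate concentration in a first-order A→B→C sequence is C_D = k₁C_{A0}(e^(−k₁t) − e^(−k₂t))/(k₂−k₁).
e^(−k₁t) = e^(−0.0409×10.9) = e^(−0.4458) = 0.6403; e^(−k₂t) = e^(−5.069) = 0.006292.
C_D = 0.0409×4.16/(0.465−0.0409) × (0.6403−0.006292) = 0.4012×0.6340 = 0.2544 mol/dm³.
C_A = C_{A0}e^(−k₁t) = 2.664 mol/dm³, so C_U = C_{A0}−C_A−C_D = 1.242 mol/dm³; C_D/C_U = 0.205.

0.205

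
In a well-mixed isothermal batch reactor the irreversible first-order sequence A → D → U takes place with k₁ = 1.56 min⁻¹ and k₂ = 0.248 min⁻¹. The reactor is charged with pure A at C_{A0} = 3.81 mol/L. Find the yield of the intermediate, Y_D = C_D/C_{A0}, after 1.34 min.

For first-order series with pure A initially, C_D(t) = k₁C_{A0}/(k₂−k₁)·(e^(−k₁t) − e^(−k₂t)).
e^(−k₁t) = e^(−1.56×1.34) = e^(−2.090) = 0.1236; e^(−k₂t) = e^(−0.3323) = 0.7173.
C_D = 1.56×3.81/(0.248−1.56) × (0.1236−0.7173) = (-4.530)×(-0.5936) = 2.689 mol/L.
Y_D = C_D/C_{A0} = 2.689/3.81 = 0.706.

0.706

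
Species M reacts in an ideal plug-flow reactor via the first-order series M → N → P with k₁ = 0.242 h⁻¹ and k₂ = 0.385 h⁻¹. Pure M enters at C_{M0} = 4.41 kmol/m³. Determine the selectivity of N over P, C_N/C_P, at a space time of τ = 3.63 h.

The intermediate concentration in a first-order A→B→C sequence is C_N = k₁C_{M0}(e^(−k₁τ) − e^(−k₂τ))/(k₂−k₁).
e^(−k₁τ) = e^(−0.242×3.63) = e^(−0.8785) = 0.4154; e^(−k₂τ) = e^(−1.398) = 0.2472.
C_N = 0.242×4.41/(0.385−0.242) × (0.4154−0.2472) = 7.463×0.1682 = 1.255 kmol/m³.
C_M = C_{M0}e^(−k₁τ) = 1.832 kmol/m³, so C_P = C_{M0}−C_M−C_N = 1.323 kmol/m³; C_N/C_P = 0.949.

0.949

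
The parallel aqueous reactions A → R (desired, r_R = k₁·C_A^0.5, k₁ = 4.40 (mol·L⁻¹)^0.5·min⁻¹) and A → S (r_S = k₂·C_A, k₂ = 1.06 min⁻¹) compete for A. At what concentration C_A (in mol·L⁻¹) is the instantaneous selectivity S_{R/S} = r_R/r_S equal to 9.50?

0.191 mol·L⁻¹

S_{R/S} = (k₁/k₂)·C_A^-0.5 ⇒ C_A = (S·k₂/k₁)^(-2).
= (9.50×1.06/4.40)^(-2) = (2.289)^(-2) = 0.191 mol·L⁻¹.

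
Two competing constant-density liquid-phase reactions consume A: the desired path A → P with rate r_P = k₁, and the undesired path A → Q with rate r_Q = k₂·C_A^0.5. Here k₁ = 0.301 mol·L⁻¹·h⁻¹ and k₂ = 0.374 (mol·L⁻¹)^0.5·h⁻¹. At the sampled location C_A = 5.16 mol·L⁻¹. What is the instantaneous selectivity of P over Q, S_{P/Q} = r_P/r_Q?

S_{P/Q} = r_P/r_Q = (k₁)/(k₂·C_A^0.5) = (k₁/k₂)·C_A^-0.5.
= (0.301) / (0.374×5.160^0.5) = 0.3010/0.8496 = 0.354.
The undesired path is higher order in A, so low C_A (CSTR or dilute feed) favours P.

0.354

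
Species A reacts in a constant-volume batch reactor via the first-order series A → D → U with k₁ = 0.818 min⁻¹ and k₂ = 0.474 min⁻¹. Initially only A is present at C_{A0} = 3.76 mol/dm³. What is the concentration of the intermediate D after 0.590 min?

1.24 mol/dm³

Solving the coupled first-order balances gives C_D(t) = [k₁/(k₂−k₁)]·C_{A0}·(e^(−k₁t) − e^(−k₂t)).
e^(−k₁t) = e^(−0.818×0.590) = e^(−0.4826) = 0.6172; e^(−k₂t) = e^(−0.2797) = 0.7560.
C_D = 0.818×3.76/(0.474−0.818) × (0.6172−0.7560) = (-8.941)×(-0.1389) = 1.242 mol/dm³.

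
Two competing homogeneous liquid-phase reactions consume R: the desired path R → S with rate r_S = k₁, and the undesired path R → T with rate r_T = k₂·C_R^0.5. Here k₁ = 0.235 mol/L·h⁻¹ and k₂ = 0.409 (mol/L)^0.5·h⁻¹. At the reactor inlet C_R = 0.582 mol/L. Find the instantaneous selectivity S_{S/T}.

S_{S/T} = r_S/r_T = (k₁)/(k₂·C_R^0.5) = (k₁/k₂)·C_R^-0.5.
= (0.235) / (0.409×0.5820^0.5) = 0.2350/0.3120 = 0.753.
The undesired path is higher order in R, so low C_R (CSTR or dilute feed) favours S.

0.753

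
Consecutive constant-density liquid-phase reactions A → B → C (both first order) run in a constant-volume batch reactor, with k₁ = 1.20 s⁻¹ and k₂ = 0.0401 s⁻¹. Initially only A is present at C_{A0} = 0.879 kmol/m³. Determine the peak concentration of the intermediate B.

At the optimum, C_{B,max}/C_{A0} = (k₁/k₂)^[k₂/(k₂−k₁)].
= (1.20/0.0401)^(0.0401/(0.0401−1.20)) = (29.93)^(-0.03457) = 0.8891.
C_{B,max} = 0.8891×0.879 = 0.782 kmol/m³.

0.782 kmol/m³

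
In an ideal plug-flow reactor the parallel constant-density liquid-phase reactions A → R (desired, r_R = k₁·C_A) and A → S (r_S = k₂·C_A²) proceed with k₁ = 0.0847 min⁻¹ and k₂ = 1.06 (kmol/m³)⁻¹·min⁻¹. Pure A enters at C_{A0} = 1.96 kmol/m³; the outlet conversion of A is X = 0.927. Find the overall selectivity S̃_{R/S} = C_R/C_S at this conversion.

C_A = C_{A0}(1−X) = 0.1431 kmol/m³.
Along a PFR/batch, dC_R/dC_A = −r_R/(r_R+r_S) = −k₁/(k₁+k₂·C_A).
Integrating from C_{A0} to C_A: C_R = (0.0847/1.06)·ln[(0.0847+1.06·1.96)/(0.0847+1.06·0.143)] = 0.07991·ln(2.162/0.2364) = 0.1769 kmol/m³.
C_S = (C_{A0}−C_A)−C_R = 1.640 kmol/m³; S̃_{R/S} = 0.1769/1.640 = 0.108.

0.108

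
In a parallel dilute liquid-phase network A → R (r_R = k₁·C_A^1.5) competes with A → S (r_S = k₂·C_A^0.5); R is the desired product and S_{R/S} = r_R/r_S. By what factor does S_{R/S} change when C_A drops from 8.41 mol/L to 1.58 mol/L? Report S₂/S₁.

0.188

S_{R/S} = (k₁/k₂)·C_A, so S₂/S₁ = (C_{A,2}/C_{A,1}).
= 1.58/8.41 = 0.188.
Selectivity toward R falls as C_A falls — high-concentration operation is favoured.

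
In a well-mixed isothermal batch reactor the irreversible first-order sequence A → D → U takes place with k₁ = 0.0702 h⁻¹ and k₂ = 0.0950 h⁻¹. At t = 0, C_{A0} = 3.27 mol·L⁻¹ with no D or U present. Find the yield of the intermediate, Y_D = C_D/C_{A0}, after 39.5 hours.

0.110

For first-order series with pure A initially, C_D(t) = k₁C_{A0}/(k₂−k₁)·(e^(−k₁t) − e^(−k₂t)).
e^(−k₁t) = e^(−0.0702×39.5) = e^(−2.773) = 0.06248; e^(−k₂t) = e^(−3.752) = 0.02346.
C_D = 0.0702×3.27/(0.0950−0.0702) × (0.06248−0.02346) = 9.256×0.03902 = 0.3612 mol·L⁻¹.
Y_D = C_D/C_{A0} = 0.3612/3.27 = 0.110.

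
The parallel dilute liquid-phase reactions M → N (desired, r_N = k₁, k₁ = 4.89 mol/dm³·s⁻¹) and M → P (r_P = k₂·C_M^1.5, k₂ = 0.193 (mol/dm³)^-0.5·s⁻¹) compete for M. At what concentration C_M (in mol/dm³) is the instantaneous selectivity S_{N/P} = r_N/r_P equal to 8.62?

2.05 mol/dm³

S_{N/P} = (k₁/k₂)·C_M^-1.5 ⇒ C_M = (S·k₂/k₁)^(1/(-1.5)).
= (8.62×0.193/4.89)^(-0.6667) = (0.3402)^(-0.6667) = 2.05 mol/dm³.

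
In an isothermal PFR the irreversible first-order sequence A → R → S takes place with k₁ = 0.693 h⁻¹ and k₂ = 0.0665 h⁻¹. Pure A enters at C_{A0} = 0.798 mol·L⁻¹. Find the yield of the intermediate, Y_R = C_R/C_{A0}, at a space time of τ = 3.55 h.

The intermediate concentration in a first-order A→B→C sequence is C_R = k₁C_{A0}(e^(−k₁τ) − e^(−k₂τ))/(k₂−k₁).
e^(−k₁τ) = e^(−0.693×3.55) = e^(−2.460) = 0.08542; e^(−k₂τ) = e^(−0.2361) = 0.7897.
C_R = 0.693×0.798/(0.0665−0.693) × (0.08542−0.7897) = (-0.8827)×(-0.7043) = 0.6217 mol·L⁻¹.
Y_R = C_R/C_{A0} = 0.6217/0.798 = 0.779.

0.779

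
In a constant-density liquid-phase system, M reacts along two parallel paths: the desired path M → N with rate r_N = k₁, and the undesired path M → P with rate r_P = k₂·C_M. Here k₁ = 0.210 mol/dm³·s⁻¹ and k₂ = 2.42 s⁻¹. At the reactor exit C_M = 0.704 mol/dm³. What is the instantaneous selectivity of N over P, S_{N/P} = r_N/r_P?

0.123

S_{N/P} = r_N/r_P = (k₁)/(k₂·C_M) = (k₁/k₂)·C_M⁻¹.
= (0.210) / (2.42×0.7040) = 0.2100/1.704 = 0.123.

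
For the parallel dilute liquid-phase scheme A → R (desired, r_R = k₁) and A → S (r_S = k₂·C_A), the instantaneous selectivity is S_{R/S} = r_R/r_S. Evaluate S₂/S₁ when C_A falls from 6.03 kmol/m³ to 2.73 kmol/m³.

S_{R/S} = (k₁/k₂)·C_A⁻¹, so S₂/S₁ = (C_{A,2}/C_{A,1})⁻¹.
= 6.03/2.73 = 2.21.
Selectivity toward R rises as C_A falls — low-concentration operation is favoured.

2.21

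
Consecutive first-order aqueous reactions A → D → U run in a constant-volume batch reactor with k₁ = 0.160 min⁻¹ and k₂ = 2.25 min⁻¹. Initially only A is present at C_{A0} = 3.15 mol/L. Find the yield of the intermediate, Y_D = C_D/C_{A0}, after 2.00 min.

0.0547

The intermediate concentration in a first-order A→B→C sequence is C_D = k₁C_{A0}(e^(−k₁t) − e^(−k₂t))/(k₂−k₁).
e^(−k₁t) = e^(−0.160×2.00) = e^(−0.3200) = 0.7261; e^(−k₂t) = e^(−4.500) = 0.01111.
C_D = 0.160×3.15/(2.25−0.160) × (0.7261−0.01111) = 0.2411×0.7150 = 0.1724 mol/L.
Y_D = C_D/C_{A0} = 0.1724/3.15 = 0.0547.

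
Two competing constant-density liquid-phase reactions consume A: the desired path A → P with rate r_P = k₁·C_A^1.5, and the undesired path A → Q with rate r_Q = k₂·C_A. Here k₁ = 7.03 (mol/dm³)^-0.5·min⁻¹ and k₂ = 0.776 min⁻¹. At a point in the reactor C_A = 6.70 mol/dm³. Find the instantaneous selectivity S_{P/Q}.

S_{P/Q} = r_P/r_Q = (k₁·C_A^1.5)/(k₂·C_A) = (k₁/k₂)·C_A^0.5.
= (7.03×6.700^1.5) / (0.776×6.700) = 121.9/5.199 = 23.4.
Since the desired path is higher order in A, keeping C_A high (PFR or concentrated feed) favours P.

23.4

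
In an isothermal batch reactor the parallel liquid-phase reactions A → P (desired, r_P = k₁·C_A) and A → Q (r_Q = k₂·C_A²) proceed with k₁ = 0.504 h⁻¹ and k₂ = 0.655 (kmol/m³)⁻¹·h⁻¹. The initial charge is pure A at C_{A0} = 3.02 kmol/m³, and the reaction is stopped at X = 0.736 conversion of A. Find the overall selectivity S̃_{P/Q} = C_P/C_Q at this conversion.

C_A = C_{A0}(1−X) = 0.7973 kmol/m³.
Along a PFR/batch, dC_P/dC_A = −r_P/(r_P+r_Q) = −k₁/(k₁+k₂·C_A).
Integrating from C_{A0} to C_A: C_P = (0.504/0.655)·ln[(0.504+0.655·3.02)/(0.504+0.655·0.797)] = 0.7695·ln(2.482/1.026) = 0.6796 kmol/m³.
C_Q = (C_{A0}−C_A)−C_P = 1.543 kmol/m³; S̃_{P/Q} = 0.6796/1.543 = 0.440.

0.440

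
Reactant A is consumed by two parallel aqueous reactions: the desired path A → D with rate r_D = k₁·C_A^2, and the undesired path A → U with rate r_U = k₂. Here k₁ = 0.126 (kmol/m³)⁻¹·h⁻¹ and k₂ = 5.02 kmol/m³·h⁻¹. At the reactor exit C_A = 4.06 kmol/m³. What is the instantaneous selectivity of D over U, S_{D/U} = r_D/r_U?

S_{D/U} = r_D/r_U = (k₁·C_A^2)/(k₂) = (k₁/k₂)·C_A^2.
= (0.126×4.060^2) / (5.02) = 2.077/5.020 = 0.414.
Since the desired path is higher order in A, keeping C_A high (PFR or concentrated feed) favours D.

0.414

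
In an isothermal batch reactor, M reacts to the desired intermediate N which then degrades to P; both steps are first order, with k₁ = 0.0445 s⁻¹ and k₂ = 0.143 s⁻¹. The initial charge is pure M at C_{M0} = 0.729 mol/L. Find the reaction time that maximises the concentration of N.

11.9 s

For first-order series the maximum of C_N occurs at t_opt = ln(k₂/k₁)/(k₂−k₁).
= ln(0.143/0.0445)/(0.143−0.0445) = ln(3.213)/0.09850 = 1.167/0.09850 = 11.9 s.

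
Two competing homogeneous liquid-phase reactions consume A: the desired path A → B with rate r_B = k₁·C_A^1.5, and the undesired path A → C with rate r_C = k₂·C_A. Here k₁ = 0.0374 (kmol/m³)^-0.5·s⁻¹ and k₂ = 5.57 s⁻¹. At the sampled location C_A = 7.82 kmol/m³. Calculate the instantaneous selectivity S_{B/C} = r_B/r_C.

S_{B/C} = r_B/r_C = (k₁·C_A^1.5)/(k₂·C_A) = (k₁/k₂)·C_A^0.5.
= (0.0374×7.820^1.5) / (5.57×7.820) = 0.8179/43.56 = 0.0188.
Since the desired path is higher order in A, keeping C_A high (PFR or concentrated feed) favours B.

0.0188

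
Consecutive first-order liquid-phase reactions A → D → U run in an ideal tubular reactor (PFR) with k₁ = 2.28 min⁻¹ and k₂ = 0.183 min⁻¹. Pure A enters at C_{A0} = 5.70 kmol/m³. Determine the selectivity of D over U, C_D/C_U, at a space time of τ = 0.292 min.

33.3

For first-order series with pure A initially, C_D(τ) = k₁C_{A0}/(k₂−k₁)·(e^(−k₁τ) − e^(−k₂τ)).
e^(−k₁τ) = e^(−2.28×0.292) = e^(−0.6658) = 0.5139; e^(−k₂τ) = e^(−0.05344) = 0.9480.
C_D = 2.28×5.70/(0.183−2.28) × (0.5139−0.9480) = (-6.197)×(-0.4341) = 2.690 kmol/m³.
C_A = C_{A0}e^(−k₁τ) = 2.929 kmol/m³, so C_U = C_{A0}−C_A−C_D = 0.08067 kmol/m³; C_D/C_U = 33.3.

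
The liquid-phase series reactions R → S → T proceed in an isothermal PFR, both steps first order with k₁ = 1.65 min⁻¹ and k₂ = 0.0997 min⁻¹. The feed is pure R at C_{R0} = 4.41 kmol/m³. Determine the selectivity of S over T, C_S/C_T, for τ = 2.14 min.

5.83

The intermediate concentration in a first-order A→B→C sequence is C_S = k₁C_{R0}(e^(−k₁τ) − e^(−k₂τ))/(k₂−k₁).
e^(−k₁τ) = e^(−1.65×2.14) = e^(−3.531) = 0.02928; e^(−k₂τ) = e^(−0.2134) = 0.8079.
C_S = 1.65×4.41/(0.0997−1.65) × (0.02928−0.8079) = (-4.694)×(-0.7786) = 3.654 kmol/m³.
C_R = C_{R0}e^(−k₁τ) = 0.1291 kmol/m³, so C_T = C_{R0}−C_R−C_S = 0.6265 kmol/m³; C_S/C_T = 5.83.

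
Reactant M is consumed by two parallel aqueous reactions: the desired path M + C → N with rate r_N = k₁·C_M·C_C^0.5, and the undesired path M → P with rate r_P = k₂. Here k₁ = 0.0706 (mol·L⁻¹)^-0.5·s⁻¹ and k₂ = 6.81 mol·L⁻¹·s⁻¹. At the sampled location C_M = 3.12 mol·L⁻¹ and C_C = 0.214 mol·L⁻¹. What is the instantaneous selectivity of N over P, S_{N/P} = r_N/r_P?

S_{N/P} = r_N/r_P = (k₁·C_M·C_C^0.5)/(k₂) = (k₁/k₂)·C_M·C_C^0.5.
= (0.0706×3.120×0.2140^0.5) / (6.81) = 0.1019/6.810 = 0.0150.
Since the desired path is higher order in M, keeping C_M high (PFR or concentrated feed) favours N.

0.0150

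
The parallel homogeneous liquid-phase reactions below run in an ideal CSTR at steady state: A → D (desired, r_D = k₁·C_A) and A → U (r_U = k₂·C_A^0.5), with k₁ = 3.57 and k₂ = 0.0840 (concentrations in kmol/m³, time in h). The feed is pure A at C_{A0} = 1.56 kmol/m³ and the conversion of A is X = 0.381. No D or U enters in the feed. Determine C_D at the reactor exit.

0.580 kmol/m³

Exit C_A = C_{A0}(1−X) = 1.56×0.619 = 0.9656 kmol/m³.
In a CSTR the entire volume is at exit conditions, so r_D = 3.57×0.9656 = 3.447 and r_U = 0.0840×0.9656^0.5 = 0.08254.
Fraction of consumed A going to D: r_D/(r_D+r_U) = 0.9766.
C_D = 0.9766·C_{A0}·X = 0.9766×1.56×0.381 = 0.580 kmol/m³.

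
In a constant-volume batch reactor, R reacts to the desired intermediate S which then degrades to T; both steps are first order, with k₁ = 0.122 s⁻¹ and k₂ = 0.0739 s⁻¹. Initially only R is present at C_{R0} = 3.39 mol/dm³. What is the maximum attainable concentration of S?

1.57 mol/dm³

Evaluating C_S at t_opt = ln(k₂/k₁)/(k₂−k₁) gives C_{S,max}/C_{R0} = (k₁/k₂)^[k₂/(k₂−k₁)].
= (0.122/0.0739)^(0.0739/(0.0739−0.122)) = (1.651)^(-1.536) = 0.4629.
C_{S,max} = 0.4629×3.39 = 1.57 mol/dm³.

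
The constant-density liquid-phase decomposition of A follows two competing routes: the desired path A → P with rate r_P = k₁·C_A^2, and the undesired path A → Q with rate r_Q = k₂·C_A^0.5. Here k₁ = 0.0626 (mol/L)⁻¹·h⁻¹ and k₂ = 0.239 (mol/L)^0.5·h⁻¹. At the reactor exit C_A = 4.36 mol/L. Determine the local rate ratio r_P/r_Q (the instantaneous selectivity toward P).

2.38

S_{P/Q} = r_P/r_Q = (k₁·C_A^2)/(k₂·C_A^0.5) = (k₁/k₂)·C_A^1.5.
= (0.0626×4.360^2) / (0.239×4.360^0.5) = 1.190/0.4990 = 2.38.
Since the desired path is higher order in A, keeping C_A high (PFR or concentrated feed) favours P.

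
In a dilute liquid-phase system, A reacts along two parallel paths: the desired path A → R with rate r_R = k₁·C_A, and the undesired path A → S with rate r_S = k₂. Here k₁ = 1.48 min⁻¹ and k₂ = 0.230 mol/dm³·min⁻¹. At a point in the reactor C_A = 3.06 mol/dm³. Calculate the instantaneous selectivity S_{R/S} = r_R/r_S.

19.7

S_{R/S} = r_R/r_S = (k₁·C_A)/(k₂) = (k₁/k₂)·C_A.
= (1.48×3.060) / (0.230) = 4.529/0.2300 = 19.7.
Since the desired path is higher order in A, keeping C_A high (PFR or concentrated feed) favours R.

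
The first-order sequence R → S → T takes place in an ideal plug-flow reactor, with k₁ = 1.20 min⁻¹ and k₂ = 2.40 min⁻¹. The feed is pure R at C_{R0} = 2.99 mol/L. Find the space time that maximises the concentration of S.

The intermediate peaks when r₁ = r₂, i.e. k₁e^(−k₁τ) = k₂e^(−k₂τ), giving τ_opt = ln(k₂/k₁)/(k₂−k₁).
= ln(2.40/1.20)/(2.40−1.20) = ln(2.000)/1.200 = 0.6931/1.200 = 0.578 min.

0.578 min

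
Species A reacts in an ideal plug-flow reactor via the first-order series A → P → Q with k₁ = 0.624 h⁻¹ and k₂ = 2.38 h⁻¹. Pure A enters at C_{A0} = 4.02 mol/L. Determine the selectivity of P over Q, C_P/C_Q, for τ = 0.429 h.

Solving the coupled first-order balances gives C_P(τ) = [k₁/(k₂−k₁)]·C_{A0}·(e^(−k₁τ) − e^(−k₂τ)).
e^(−k₁τ) = e^(−0.624×0.429) = e^(−0.2677) = 0.7651; e^(−k₂τ) = e^(−1.021) = 0.3602.
C_P = 0.624×4.02/(2.38−0.624) × (0.7651−0.3602) = 1.429×0.4049 = 0.5784 mol/L.
C_A = C_{A0}e^(−k₁τ) = 3.076 mol/L, so C_Q = C_{A0}−C_A−C_P = 0.3657 mol/L; C_P/C_Q = 1.58.

1.58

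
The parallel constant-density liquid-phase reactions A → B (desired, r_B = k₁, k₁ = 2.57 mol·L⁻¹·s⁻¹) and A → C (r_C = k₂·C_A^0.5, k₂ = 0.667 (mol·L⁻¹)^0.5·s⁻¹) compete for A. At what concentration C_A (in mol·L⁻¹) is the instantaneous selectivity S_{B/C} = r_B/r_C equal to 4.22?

S_{B/C} = (k₁/k₂)·C_A^-0.5 ⇒ C_A = (S·k₂/k₁)^(-2).
= (4.22×0.667/2.57)^(-2) = (1.095)^(-2) = 0.834 mol·L⁻¹.

0.834 mol·L⁻¹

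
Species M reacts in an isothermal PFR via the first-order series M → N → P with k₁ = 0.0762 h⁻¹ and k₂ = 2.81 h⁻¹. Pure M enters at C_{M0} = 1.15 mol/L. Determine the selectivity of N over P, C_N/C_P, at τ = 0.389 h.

1.54

The intermediate concentration in a first-order A→B→C sequence is C_N = k₁C_{M0}(e^(−k₁τ) − e^(−k₂τ))/(k₂−k₁).
e^(−k₁τ) = e^(−0.0762×0.389) = e^(−0.02964) = 0.9708; e^(−k₂τ) = e^(−1.093) = 0.3352.
C_N = 0.0762×1.15/(2.81−0.0762) × (0.9708−0.3352) = 0.03205×0.6356 = 0.02037 mol/L.
C_M = C_{M0}e^(−k₁τ) = 1.116 mol/L, so C_P = C_{M0}−C_M−C_N = 0.01321 mol/L; C_N/C_P = 1.54.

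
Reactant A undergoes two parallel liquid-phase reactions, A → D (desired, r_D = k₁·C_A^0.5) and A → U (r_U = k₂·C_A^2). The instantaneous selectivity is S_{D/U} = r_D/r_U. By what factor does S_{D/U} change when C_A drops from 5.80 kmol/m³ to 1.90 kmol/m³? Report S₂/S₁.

5.33

S_{D/U} = (k₁/k₂)·C_A^-1.5, so S₂/S₁ = (C_{A,2}/C_{A,1})^-1.5.
= (1.90/5.80)^(-1.5) = (0.3276)^(-1.5) = 5.33.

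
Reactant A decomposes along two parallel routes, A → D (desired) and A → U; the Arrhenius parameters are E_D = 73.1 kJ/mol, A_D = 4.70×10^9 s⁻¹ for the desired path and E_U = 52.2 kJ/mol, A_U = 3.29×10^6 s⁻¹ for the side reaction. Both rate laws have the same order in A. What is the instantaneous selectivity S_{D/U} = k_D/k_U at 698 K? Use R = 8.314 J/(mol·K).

Since both paths have the same order in A, the concentration cancels and S_{D/U} = k_D/k_U = (A_D/A_U)·exp[(E_U−E_D)/(RT)].
(E_U−E_D)/(RT) = (52.2−73.1)×10³/(8.314×698) = -20900/5803 = -3.601.
k_D/k_U = (4.70×10^9/3.29×10^6)·exp(-3.601) = 1429 × 0.02728 = 39.0.
Since E_D > E_U, raising the temperature improves selectivity toward D.

39.0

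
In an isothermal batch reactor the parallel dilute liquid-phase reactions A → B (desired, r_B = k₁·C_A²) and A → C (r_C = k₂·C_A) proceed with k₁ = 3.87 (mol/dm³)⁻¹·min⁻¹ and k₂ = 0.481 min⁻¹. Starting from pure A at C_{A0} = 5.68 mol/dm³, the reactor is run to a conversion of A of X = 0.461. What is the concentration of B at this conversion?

C_A = C_{A0}(1−X) = 3.062 mol/dm³.
Along a PFR/batch, dC_C/dC_A = −r_C/(r_B+r_C) = −k₂/(k₂+k₁·C_A).
Integrating from C_{A0} to C_A: C_C = (0.481/3.87)·ln[(0.481+3.87·5.68)/(0.481+3.87·3.06)] = 0.1243·ln(22.46/12.33) = 0.07456 mol/dm³.
Then C_B = (C_{A0}−C_A) − C_C = 2.618 − 0.07456 = 2.544 mol/dm³.

2.54 mol/dm³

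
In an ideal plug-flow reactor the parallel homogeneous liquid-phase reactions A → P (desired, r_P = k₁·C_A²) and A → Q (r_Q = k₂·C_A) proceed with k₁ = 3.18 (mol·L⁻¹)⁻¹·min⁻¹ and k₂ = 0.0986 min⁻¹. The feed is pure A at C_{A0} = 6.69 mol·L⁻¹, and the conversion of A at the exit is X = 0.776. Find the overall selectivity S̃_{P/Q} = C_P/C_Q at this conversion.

C_A = C_{A0}(1−X) = 1.499 mol·L⁻¹.
Along a PFR/batch, dC_Q/dC_A = −r_Q/(r_P+r_Q) = −k₂/(k₂+k₁·C_A).
Integrating from C_{A0} to C_A: C_Q = (0.0986/3.18)·ln[(0.0986+3.18·6.69)/(0.0986+3.18·1.50)] = 0.03101·ln(21.37/4.864) = 0.04590 mol·L⁻¹.
Then C_P = (C_{A0}−C_A) − C_Q = 5.191 − 0.04590 = 5.146 mol·L⁻¹.
S̃_{P/Q} = C_P/C_Q = 5.146/0.04590 = 112.

112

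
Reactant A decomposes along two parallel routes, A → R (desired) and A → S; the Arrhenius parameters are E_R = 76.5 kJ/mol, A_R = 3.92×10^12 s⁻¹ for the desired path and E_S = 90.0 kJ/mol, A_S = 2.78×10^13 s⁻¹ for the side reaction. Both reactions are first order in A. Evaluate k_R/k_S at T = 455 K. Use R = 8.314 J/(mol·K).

5.00

k_R/k_S = (A_R/A_S)·exp[−(E_R−E_S)/(RT)] = (A_R/A_S)·exp[(E_S−E_R)/(RT)].
(E_S−E_R)/(RT) = (90.0−76.5)×10³/(8.314×455) = 13500/3783 = 3.569.
k_R/k_S = (3.92×10^12/2.78×10^13)·exp(3.569) = 0.1410 × 35.47 = 5.00.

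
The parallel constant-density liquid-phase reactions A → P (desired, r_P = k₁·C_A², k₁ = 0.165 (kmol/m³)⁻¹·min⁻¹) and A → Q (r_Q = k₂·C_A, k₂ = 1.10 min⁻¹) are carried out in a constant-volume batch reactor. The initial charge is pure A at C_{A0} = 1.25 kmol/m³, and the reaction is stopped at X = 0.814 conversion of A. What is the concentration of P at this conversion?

C_A = C_{A0}(1−X) = 0.2325 kmol/m³.
Along a PFR/batch, dC_Q/dC_A = −r_Q/(r_P+r_Q) = −k₂/(k₂+k₁·C_A).
Integrating from C_{A0} to C_A: C_Q = (1.10/0.165)·ln[(1.10+0.165·1.25)/(1.10+0.165·0.233)] = 6.667·ln(1.306/1.138) = 0.9171 kmol/m³.
Then C_P = (C_{A0}−C_A) − C_Q = 1.017 − 0.9171 = 0.1004 kmol/m³.

0.100 kmol/m³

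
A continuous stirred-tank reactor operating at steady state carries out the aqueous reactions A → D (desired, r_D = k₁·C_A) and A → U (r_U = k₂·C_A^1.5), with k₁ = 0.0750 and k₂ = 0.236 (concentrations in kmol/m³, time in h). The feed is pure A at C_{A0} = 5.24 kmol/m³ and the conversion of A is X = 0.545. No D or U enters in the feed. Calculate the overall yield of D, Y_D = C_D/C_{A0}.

0.0930

Exit C_A = C_{A0}(1−X) = 5.24×0.455 = 2.384 kmol/m³.
In a CSTR the entire volume is at exit conditions, so r_D = 0.0750×2.384 = 0.1788 and r_U = 0.236×2.384^1.5 = 0.8688.
Fraction of consumed A going to D: r_D/(r_D+r_U) = 0.1707.
C_D = 0.1707·C_{A0}·X = 0.1707×5.24×0.545 = 0.487 kmol/m³; Y_D = C_D/C_{A0} = 0.0930.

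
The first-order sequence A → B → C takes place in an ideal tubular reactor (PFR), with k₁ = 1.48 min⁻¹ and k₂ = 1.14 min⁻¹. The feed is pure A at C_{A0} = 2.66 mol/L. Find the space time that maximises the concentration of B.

Setting dC_B/dτ = 0 gives τ_opt = ln(k₂/k₁)/(k₂−k₁).
= ln(1.14/1.48)/(1.14−1.48) = ln(0.7703)/-0.3400 = -0.2610/-0.3400 = 0.768 min.

0.768 min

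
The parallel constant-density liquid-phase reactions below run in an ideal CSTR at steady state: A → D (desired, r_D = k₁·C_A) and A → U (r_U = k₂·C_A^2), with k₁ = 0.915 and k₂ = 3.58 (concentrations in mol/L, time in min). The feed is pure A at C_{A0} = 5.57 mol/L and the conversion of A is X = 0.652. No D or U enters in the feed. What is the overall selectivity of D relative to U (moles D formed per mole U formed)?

Exit C_A = C_{A0}(1−X) = 5.57×0.348 = 1.938 mol/L.
A CSTR operates uniformly at the exit composition, giving r_D = 1.774 and r_U = 13.45 (each k·C_A^n at C_A = 1.938).
Overall selectivity = C_D/C_U = r_Dτ/(r_Uτ) = r_D/r_U = 0.132.

0.132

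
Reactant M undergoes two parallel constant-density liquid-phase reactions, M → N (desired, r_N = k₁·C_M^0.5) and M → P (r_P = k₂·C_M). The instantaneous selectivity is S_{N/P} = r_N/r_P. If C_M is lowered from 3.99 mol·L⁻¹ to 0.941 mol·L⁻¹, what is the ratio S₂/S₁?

2.06

S_{N/P} = (k₁/k₂)·C_M^-0.5, so S₂/S₁ = (C_{M,2}/C_{M,1})^-0.5.
= (0.941/3.99)^(-0.5) = (0.2358)^(-0.5) = 2.06.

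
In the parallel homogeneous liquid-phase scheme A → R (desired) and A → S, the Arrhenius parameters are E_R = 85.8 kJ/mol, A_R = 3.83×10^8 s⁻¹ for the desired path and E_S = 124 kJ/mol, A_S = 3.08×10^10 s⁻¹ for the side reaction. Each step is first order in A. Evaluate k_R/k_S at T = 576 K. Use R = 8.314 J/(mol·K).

36.2

k_R/k_S = (A_R/A_S)·exp[−(E_R−E_S)/(RT)] = (A_R/A_S)·exp[(E_S−E_R)/(RT)].
(E_S−E_R)/(RT) = (124−85.8)×10³/(8.314×576) = 38200/4789 = 7.977.
k_R/k_S = (3.83×10^8/3.08×10^10)·exp(7.977) = 0.01244 × 2913 = 36.2.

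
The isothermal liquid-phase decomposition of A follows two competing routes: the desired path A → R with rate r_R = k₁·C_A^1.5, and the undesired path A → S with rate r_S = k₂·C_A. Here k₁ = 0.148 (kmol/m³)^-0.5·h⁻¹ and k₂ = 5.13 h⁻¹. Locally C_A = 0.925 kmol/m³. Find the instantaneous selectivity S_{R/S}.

S_{R/S} = r_R/r_S = (k₁·C_A^1.5)/(k₂·C_A) = (k₁/k₂)·C_A^0.5.
= (0.148×0.9250^1.5) / (5.13×0.9250) = 0.1317/4.745 = 0.0277.

0.0277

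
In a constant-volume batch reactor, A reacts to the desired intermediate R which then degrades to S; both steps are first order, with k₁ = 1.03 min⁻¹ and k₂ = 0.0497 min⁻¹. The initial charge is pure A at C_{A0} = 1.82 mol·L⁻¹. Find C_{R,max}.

At the optimum, C_{R,max}/C_{A0} = (k₁/k₂)^[k₂/(k₂−k₁)].
= (1.03/0.0497)^(0.0497/(0.0497−1.03)) = (20.72)^(-0.05070) = 0.8575.
C_{R,max} = 0.8575×1.82 = 1.56 mol·L⁻¹.

1.56 mol·L⁻¹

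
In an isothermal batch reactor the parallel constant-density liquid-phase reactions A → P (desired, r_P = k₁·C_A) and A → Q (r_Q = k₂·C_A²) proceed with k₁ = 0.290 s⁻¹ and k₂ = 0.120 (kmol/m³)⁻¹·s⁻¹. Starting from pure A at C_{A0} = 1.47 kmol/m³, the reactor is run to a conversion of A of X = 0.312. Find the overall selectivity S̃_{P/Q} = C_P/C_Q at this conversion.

C_A = C_{A0}(1−X) = 1.011 kmol/m³.
Along a PFR/batch, dC_P/dC_A = −r_P/(r_P+r_Q) = −k₁/(k₁+k₂·C_A).
Integrating from C_{A0} to C_A: C_P = (0.290/0.120)·ln[(0.290+0.120·1.47)/(0.290+0.120·1.01)] = 2.417·ln(0.4664/0.4114) = 0.3035 kmol/m³.
C_Q = (C_{A0}−C_A)−C_P = 0.1552 kmol/m³; S̃_{P/Q} = 0.3035/0.1552 = 1.96.

1.96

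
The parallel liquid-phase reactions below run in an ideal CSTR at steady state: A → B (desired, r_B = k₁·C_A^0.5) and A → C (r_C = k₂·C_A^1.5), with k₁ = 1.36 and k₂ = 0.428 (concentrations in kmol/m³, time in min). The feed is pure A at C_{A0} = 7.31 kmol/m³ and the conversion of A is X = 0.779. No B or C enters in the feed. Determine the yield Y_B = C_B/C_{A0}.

0.516

Exit C_A = C_{A0}(1−X) = 7.31×0.221 = 1.616 kmol/m³.
Rates in a CSTR are evaluated at the outlet concentration: r_B = 1.36×1.616^0.5 = 1.729, r_C = 0.428×1.616^1.5 = 0.8788.
Fraction of consumed A going to B: r_B/(r_B+r_C) = 0.6629.
C_B = 0.6629·C_{A0}·X = 0.6629×7.31×0.779 = 3.78 kmol/m³; Y_B = C_B/C_{A0} = 0.516.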